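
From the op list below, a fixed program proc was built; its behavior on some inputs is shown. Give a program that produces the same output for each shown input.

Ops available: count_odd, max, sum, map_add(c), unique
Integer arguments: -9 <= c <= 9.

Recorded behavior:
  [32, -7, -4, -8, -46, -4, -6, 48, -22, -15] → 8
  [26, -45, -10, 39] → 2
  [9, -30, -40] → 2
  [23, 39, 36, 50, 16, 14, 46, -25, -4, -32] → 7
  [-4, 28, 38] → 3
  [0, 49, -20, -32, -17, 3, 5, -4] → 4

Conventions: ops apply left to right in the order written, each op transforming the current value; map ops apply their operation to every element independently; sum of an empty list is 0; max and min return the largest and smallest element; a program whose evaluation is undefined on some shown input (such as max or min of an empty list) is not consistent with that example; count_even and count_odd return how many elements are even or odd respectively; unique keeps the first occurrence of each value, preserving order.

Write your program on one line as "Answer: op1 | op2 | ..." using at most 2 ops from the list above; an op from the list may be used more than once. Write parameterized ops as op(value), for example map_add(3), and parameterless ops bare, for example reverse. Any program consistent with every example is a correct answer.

map_add(-3) | count_odd

Check, running the answer program on each example:
  [32, -7, -4, -8, -46, -4, -6, 48, -22, -15] -> [29, -10, -7, -11, -49, -7, -9, 45, -25, -18] -> 8
  [26, -45, -10, 39] -> [23, -48, -13, 36] -> 2
  [9, -30, -40] -> [6, -33, -43] -> 2
  [23, 39, 36, 50, 16, 14, 46, -25, -4, -32] -> [20, 36, 33, 47, 13, 11, 43, -28, -7, -35] -> 7
  [-4, 28, 38] -> [-7, 25, 35] -> 3
  [0, 49, -20, -32, -17, 3, 5, -4] -> [-3, 46, -23, -35, -20, 0, 2, -7] -> 4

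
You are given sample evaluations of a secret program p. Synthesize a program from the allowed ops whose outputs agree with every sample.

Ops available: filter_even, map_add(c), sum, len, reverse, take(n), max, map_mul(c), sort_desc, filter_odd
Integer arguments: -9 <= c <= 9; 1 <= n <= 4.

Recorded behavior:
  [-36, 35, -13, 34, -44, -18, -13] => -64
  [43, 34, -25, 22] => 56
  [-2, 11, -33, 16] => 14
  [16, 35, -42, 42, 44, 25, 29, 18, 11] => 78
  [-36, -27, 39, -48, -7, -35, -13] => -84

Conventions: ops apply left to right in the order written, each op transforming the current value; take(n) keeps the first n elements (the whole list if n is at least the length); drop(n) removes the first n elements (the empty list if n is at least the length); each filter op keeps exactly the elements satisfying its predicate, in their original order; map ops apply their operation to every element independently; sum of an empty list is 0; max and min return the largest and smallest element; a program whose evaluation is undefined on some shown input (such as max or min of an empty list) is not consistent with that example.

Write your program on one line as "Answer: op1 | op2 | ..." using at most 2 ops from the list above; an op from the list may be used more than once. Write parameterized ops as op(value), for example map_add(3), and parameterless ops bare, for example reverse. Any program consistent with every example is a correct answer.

filter_even | sum

Check, running the answer program on each example:
  [-36, 35, -13, 34, -44, -18, -13] -> [-36, 34, -44, -18] -> -64
  [43, 34, -25, 22] -> [34, 22] -> 56
  [-2, 11, -33, 16] -> [-2, 16] -> 14
  [16, 35, -42, 42, 44, 25, 29, 18, 11] -> [16, -42, 42, 44, 18] -> 78
  [-36, -27, 39, -48, -7, -35, -13] -> [-36, -48] -> -84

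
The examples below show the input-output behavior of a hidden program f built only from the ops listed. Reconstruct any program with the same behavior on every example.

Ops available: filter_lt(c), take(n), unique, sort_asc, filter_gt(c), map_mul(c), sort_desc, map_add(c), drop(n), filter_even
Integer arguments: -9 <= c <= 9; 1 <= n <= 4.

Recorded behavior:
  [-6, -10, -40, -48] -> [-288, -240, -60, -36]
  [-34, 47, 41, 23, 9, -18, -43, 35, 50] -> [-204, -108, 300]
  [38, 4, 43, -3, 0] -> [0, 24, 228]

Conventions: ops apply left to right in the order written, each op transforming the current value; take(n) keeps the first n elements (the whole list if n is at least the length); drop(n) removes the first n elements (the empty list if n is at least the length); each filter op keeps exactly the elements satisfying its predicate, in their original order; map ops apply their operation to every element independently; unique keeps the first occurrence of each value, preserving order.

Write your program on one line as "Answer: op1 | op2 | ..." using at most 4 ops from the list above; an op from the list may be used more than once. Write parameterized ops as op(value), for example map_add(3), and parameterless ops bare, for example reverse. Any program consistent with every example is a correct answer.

filter_even | map_mul(6) | sort_desc | sort_asc

Check, running the answer program on each example:
  [-6, -10, -40, -48] -> [-6, -10, -40, -48] -> [-36, -60, -240, -288] -> [-36, -60, -240, -288] -> [-288, -240, -60, -36]
  [-34, 47, 41, 23, 9, -18, -43, 35, 50] -> [-34, -18, 50] -> [-204, -108, 300] -> [300, -108, -204] -> [-204, -108, 300]
  [38, 4, 43, -3, 0] -> [38, 4, 0] -> [228, 24, 0] -> [228, 24, 0] -> [0, 24, 228]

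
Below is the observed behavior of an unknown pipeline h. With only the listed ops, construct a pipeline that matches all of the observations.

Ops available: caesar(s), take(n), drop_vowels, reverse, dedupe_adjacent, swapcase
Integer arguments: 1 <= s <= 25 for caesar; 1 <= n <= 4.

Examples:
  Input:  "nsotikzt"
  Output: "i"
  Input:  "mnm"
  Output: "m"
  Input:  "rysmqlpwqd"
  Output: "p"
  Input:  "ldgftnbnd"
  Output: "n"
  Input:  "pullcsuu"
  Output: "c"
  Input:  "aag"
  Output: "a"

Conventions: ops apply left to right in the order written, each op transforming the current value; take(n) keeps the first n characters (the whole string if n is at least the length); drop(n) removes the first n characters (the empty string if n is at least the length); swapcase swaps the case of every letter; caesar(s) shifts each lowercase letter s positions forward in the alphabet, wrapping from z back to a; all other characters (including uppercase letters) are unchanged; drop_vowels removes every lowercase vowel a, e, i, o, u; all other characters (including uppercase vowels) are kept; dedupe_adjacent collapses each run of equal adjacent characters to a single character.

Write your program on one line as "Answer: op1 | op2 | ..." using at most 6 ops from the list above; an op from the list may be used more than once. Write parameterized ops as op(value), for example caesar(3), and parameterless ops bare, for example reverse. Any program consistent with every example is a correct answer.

reverse | swapcase | take(4) | swapcase | reverse | take(1)

Check, running the answer program on each example:
  "nsotikzt" -> "tzkitosn" -> "TZKITOSN" -> "TZKI" -> "tzki" -> "ikzt" -> "i"
  "mnm" -> "mnm" -> "MNM" -> "MNM" -> "mnm" -> "mnm" -> "m"
  "rysmqlpwqd" -> "dqwplqmsyr" -> "DQWPLQMSYR" -> "DQWP" -> "dqwp" -> "pwqd" -> "p"
  "ldgftnbnd" -> "dnbntfgdl" -> "DNBNTFGDL" -> "DNBN" -> "dnbn" -> "nbnd" -> "n"
  "pullcsuu" -> "uuscllup" -> "UUSCLLUP" -> "UUSC" -> "uusc" -> "csuu" -> "c"
  "aag" -> "gaa" -> "GAA" -> "GAA" -> "gaa" -> "aag" -> "a"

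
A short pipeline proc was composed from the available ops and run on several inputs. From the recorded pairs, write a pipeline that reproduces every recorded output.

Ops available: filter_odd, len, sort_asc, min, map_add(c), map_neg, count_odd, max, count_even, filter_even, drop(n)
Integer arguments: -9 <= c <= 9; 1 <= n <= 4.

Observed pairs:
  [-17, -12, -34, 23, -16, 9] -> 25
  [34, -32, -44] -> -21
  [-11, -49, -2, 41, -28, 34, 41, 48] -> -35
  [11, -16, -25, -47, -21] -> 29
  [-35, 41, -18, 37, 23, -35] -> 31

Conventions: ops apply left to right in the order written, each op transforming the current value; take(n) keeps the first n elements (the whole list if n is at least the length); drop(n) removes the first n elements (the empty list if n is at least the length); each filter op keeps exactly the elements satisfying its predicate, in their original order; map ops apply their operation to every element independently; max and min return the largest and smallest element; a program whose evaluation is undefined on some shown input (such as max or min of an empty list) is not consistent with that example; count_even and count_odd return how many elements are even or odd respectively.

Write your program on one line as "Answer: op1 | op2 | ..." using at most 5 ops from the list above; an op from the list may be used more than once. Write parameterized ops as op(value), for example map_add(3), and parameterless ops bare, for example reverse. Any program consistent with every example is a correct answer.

map_add(-9) | map_add(-4) | map_neg | filter_odd | min

Check, running the answer program on each example:
  [-17, -12, -34, 23, -16, 9] -> [-26, -21, -43, 14, -25, 0] -> [-30, -25, -47, 10, -29, -4] -> [30, 25, 47, -10, 29, 4] -> [25, 47, 29] -> 25
  [34, -32, -44] -> [25, -41, -53] -> [21, -45, -57] -> [-21, 45, 57] -> [-21, 45, 57] -> -21
  [-11, -49, -2, 41, -28, 34, 41, 48] -> [-20, -58, -11, 32, -37, 25, 32, 39] -> [-24, -62, -15, 28, -41, 21, 28, 35] -> [24, 62, 15, -28, 41, -21, -28, -35] -> [15, 41, -21, -35] -> -35
  [11, -16, -25, -47, -21] -> [2, -25, -34, -56, -30] -> [-2, -29, -38, -60, -34] -> [2, 29, 38, 60, 34] -> [29] -> 29
  [-35, 41, -18, 37, 23, -35] -> [-44, 32, -27, 28, 14, -44] -> [-48, 28, -31, 24, 10, -48] -> [48, -28, 31, -24, -10, 48] -> [31] -> 31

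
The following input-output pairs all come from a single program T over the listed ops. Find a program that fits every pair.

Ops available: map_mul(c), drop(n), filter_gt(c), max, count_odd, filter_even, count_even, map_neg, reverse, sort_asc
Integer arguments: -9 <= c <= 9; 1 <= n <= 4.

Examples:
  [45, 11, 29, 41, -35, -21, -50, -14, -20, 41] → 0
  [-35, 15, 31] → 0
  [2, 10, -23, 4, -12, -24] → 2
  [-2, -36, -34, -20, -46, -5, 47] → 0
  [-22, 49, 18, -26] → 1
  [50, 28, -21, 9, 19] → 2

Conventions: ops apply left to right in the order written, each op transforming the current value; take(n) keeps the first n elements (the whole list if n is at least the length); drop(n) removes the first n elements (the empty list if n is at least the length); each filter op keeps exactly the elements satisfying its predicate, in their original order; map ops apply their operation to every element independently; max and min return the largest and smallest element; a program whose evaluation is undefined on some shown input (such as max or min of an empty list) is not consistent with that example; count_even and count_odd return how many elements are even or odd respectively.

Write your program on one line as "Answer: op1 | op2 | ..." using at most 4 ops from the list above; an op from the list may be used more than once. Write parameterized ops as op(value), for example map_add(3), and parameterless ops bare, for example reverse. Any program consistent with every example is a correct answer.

filter_gt(2) | filter_even | count_even

Check, running the answer program on each example:
  [45, 11, 29, 41, -35, -21, -50, -14, -20, 41] -> [45, 11, 29, 41, 41] -> [] -> 0
  [-35, 15, 31] -> [15, 31] -> [] -> 0
  [2, 10, -23, 4, -12, -24] -> [10, 4] -> [10, 4] -> 2
  [-2, -36, -34, -20, -46, -5, 47] -> [47] -> [] -> 0
  [-22, 49, 18, -26] -> [49, 18] -> [18] -> 1
  [50, 28, -21, 9, 19] -> [50, 28, 9, 19] -> [50, 28] -> 2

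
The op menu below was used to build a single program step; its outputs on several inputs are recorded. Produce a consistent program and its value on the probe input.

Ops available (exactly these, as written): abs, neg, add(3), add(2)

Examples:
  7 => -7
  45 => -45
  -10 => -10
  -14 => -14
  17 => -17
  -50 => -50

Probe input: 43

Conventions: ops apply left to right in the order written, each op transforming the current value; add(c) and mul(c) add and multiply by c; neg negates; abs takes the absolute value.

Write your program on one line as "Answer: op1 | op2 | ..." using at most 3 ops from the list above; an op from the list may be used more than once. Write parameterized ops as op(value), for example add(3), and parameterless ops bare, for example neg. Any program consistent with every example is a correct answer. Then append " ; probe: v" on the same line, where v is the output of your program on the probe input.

abs | neg ; probe: -43

Check, running the answer program on each example:
  7 -> 7 -> -7
  45 -> 45 -> -45
  -10 -> 10 -> -10
  -14 -> 14 -> -14
  17 -> 17 -> -17
  -50 -> 50 -> -50
  probe: 43 -> 43 -> -43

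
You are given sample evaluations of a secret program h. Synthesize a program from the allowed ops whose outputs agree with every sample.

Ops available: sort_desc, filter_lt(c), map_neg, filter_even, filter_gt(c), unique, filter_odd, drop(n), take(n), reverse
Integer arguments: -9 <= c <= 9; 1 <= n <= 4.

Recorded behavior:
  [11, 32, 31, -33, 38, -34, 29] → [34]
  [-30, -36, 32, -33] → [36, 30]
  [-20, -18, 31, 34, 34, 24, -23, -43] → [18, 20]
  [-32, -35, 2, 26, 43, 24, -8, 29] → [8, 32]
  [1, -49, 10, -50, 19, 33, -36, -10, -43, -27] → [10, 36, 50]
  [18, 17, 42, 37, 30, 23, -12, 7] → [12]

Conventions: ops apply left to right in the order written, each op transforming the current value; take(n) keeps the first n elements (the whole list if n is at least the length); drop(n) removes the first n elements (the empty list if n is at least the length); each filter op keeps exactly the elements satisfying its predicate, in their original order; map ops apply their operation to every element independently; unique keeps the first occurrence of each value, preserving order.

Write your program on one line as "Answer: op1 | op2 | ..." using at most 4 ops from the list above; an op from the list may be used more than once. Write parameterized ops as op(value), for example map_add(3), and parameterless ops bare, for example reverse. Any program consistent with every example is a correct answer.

filter_lt(-4) | reverse | filter_even | map_neg

Check, running the answer program on each example:
  [11, 32, 31, -33, 38, -34, 29] -> [-33, -34] -> [-34, -33] -> [-34] -> [34]
  [-30, -36, 32, -33] -> [-30, -36, -33] -> [-33, -36, -30] -> [-36, -30] -> [36, 30]
  [-20, -18, 31, 34, 34, 24, -23, -43] -> [-20, -18, -23, -43] -> [-43, -23, -18, -20] -> [-18, -20] -> [18, 20]
  [-32, -35, 2, 26, 43, 24, -8, 29] -> [-32, -35, -8] -> [-8, -35, -32] -> [-8, -32] -> [8, 32]
  [1, -49, 10, -50, 19, 33, -36, -10, -43, -27] -> [-49, -50, -36, -10, -43, -27] -> [-27, -43, -10, -36, -50, -49] -> [-10, -36, -50] -> [10, 36, 50]
  [18, 17, 42, 37, 30, 23, -12, 7] -> [-12] -> [-12] -> [-12] -> [12]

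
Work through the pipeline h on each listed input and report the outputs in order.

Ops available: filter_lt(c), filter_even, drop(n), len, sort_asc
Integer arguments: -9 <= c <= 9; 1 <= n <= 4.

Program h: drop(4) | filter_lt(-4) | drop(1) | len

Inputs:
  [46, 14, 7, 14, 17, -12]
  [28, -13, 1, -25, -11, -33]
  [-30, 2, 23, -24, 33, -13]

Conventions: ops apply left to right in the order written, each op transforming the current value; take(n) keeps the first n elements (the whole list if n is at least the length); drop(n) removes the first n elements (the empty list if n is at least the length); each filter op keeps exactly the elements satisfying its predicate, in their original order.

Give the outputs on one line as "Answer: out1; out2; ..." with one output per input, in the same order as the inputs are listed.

0; 1; 0

Execution, op by op:
  [46, 14, 7, 14, 17, -12] -> [17, -12] -> [-12] -> [] -> 0
  [28, -13, 1, -25, -11, -33] -> [-11, -33] -> [-11, -33] -> [-33] -> 1
  [-30, 2, 23, -24, 33, -13] -> [33, -13] -> [-13] -> [] -> 0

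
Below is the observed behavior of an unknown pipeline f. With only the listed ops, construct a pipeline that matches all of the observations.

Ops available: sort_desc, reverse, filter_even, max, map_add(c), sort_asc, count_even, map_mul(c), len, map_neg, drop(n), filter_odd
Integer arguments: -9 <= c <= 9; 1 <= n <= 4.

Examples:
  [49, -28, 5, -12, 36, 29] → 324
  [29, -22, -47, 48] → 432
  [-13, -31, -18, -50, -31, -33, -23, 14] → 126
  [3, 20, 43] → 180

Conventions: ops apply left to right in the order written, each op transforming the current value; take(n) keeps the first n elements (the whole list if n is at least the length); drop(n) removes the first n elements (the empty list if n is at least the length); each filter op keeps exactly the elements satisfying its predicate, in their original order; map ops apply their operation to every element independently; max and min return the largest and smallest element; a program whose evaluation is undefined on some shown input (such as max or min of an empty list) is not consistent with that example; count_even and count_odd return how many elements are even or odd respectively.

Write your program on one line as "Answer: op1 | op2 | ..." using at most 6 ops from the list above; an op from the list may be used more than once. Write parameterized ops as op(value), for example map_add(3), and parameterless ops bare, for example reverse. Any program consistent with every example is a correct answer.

sort_desc | map_mul(9) | filter_even | sort_asc | max

Check, running the answer program on each example:
  [49, -28, 5, -12, 36, 29] -> [49, 36, 29, 5, -12, -28] -> [441, 324, 261, 45, -108, -252] -> [324, -108, -252] -> [-252, -108, 324] -> 324
  [29, -22, -47, 48] -> [48, 29, -22, -47] -> [432, 261, -198, -423] -> [432, -198] -> [-198, 432] -> 432
  [-13, -31, -18, -50, -31, -33, -23, 14] -> [14, -13, -18, -23, -31, -31, -33, -50] -> [126, -117, -162, -207, -279, -279, -297, -450] -> [126, -162, -450] -> [-450, -162, 126] -> 126
  [3, 20, 43] -> [43, 20, 3] -> [387, 180, 27] -> [180] -> [180] -> 180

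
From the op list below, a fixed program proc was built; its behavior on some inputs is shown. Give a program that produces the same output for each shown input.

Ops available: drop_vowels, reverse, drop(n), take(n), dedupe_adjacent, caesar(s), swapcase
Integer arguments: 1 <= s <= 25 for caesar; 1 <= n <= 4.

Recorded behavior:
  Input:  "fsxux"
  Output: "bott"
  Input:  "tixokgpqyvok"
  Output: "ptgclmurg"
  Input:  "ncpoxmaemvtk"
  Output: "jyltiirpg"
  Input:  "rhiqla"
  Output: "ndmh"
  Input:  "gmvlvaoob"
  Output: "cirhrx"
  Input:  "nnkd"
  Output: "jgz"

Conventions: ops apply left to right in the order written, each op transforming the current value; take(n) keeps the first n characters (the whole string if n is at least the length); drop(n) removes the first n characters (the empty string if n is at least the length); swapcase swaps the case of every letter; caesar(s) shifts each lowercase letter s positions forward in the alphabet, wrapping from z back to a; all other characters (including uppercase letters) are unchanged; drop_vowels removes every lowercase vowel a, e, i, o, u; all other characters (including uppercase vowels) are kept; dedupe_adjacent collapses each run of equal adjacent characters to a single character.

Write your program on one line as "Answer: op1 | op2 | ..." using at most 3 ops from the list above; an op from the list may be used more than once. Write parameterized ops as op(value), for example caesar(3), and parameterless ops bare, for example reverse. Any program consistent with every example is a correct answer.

dedupe_adjacent | drop_vowels | caesar(22)

Check, running the answer program on each example:
  "fsxux" -> "fsxux" -> "fsxx" -> "bott"
  "tixokgpqyvok" -> "tixokgpqyvok" -> "txkgpqyvk" -> "ptgclmurg"
  "ncpoxmaemvtk" -> "ncpoxmaemvtk" -> "ncpxmmvtk" -> "jyltiirpg"
  "rhiqla" -> "rhiqla" -> "rhql" -> "ndmh"
  "gmvlvaoob" -> "gmvlvaob" -> "gmvlvb" -> "cirhrx"
  "nnkd" -> "nkd" -> "nkd" -> "jgz"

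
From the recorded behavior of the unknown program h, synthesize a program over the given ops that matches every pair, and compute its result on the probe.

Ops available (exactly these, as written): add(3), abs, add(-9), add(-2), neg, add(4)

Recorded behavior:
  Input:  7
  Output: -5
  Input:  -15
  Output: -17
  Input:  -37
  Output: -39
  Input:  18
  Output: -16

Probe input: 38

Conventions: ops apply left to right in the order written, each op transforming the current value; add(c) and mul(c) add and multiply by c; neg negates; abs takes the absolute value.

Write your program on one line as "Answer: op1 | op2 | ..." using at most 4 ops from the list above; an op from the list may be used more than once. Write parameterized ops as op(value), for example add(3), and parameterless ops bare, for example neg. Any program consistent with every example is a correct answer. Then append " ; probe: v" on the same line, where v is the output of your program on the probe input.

add(-2) | abs | neg ; probe: -36

Check, running the answer program on each example:
  7 -> 5 -> 5 -> -5
  -15 -> -17 -> 17 -> -17
  -37 -> -39 -> 39 -> -39
  18 -> 16 -> 16 -> -16
  probe: 38 -> 36 -> 36 -> -36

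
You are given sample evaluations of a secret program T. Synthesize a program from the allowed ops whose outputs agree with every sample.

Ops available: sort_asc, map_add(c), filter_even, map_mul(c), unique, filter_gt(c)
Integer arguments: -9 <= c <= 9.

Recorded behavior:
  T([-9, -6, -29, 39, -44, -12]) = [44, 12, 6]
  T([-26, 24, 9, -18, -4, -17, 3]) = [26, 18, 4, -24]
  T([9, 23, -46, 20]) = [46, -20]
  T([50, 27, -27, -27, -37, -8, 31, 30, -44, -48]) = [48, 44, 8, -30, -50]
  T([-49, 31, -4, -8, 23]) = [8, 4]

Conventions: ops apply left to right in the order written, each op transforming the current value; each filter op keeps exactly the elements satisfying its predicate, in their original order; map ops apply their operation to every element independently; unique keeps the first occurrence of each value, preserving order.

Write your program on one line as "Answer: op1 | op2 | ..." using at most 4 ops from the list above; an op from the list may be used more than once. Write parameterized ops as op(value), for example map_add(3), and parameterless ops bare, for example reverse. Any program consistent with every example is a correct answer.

sort_asc | filter_even | map_mul(-1)

Check, running the answer program on each example:
  [-9, -6, -29, 39, -44, -12] -> [-44, -29, -12, -9, -6, 39] -> [-44, -12, -6] -> [44, 12, 6]
  [-26, 24, 9, -18, -4, -17, 3] -> [-26, -18, -17, -4, 3, 9, 24] -> [-26, -18, -4, 24] -> [26, 18, 4, -24]
  [9, 23, -46, 20] -> [-46, 9, 20, 23] -> [-46, 20] -> [46, -20]
  [50, 27, -27, -27, -37, -8, 31, 30, -44, -48] -> [-48, -44, -37, -27, -27, -8, 27, 30, 31, 50] -> [-48, -44, -8, 30, 50] -> [48, 44, 8, -30, -50]
  [-49, 31, -4, -8, 23] -> [-49, -8, -4, 23, 31] -> [-8, -4] -> [8, 4]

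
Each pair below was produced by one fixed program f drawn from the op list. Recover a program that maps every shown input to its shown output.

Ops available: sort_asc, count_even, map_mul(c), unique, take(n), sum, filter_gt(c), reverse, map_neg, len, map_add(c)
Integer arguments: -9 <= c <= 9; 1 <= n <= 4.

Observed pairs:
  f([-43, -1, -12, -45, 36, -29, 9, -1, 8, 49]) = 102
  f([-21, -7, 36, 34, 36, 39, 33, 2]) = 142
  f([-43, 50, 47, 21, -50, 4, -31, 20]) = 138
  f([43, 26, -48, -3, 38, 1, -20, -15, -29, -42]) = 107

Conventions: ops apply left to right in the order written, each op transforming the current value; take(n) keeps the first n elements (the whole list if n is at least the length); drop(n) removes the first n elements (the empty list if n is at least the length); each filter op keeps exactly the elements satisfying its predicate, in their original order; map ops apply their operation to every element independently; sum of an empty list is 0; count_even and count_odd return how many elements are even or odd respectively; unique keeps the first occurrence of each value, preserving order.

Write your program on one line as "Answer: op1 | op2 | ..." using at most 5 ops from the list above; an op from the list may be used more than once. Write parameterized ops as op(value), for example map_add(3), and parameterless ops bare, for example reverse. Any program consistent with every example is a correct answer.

unique | filter_gt(5) | sort_asc | sum

Check, running the answer program on each example:
  [-43, -1, -12, -45, 36, -29, 9, -1, 8, 49] -> [-43, -1, -12, -45, 36, -29, 9, 8, 49] -> [36, 9, 8, 49] -> [8, 9, 36, 49] -> 102
  [-21, -7, 36, 34, 36, 39, 33, 2] -> [-21, -7, 36, 34, 39, 33, 2] -> [36, 34, 39, 33] -> [33, 34, 36, 39] -> 142
  [-43, 50, 47, 21, -50, 4, -31, 20] -> [-43, 50, 47, 21, -50, 4, -31, 20] -> [50, 47, 21, 20] -> [20, 21, 47, 50] -> 138
  [43, 26, -48, -3, 38, 1, -20, -15, -29, -42] -> [43, 26, -48, -3, 38, 1, -20, -15, -29, -42] -> [43, 26, 38] -> [26, 38, 43] -> 107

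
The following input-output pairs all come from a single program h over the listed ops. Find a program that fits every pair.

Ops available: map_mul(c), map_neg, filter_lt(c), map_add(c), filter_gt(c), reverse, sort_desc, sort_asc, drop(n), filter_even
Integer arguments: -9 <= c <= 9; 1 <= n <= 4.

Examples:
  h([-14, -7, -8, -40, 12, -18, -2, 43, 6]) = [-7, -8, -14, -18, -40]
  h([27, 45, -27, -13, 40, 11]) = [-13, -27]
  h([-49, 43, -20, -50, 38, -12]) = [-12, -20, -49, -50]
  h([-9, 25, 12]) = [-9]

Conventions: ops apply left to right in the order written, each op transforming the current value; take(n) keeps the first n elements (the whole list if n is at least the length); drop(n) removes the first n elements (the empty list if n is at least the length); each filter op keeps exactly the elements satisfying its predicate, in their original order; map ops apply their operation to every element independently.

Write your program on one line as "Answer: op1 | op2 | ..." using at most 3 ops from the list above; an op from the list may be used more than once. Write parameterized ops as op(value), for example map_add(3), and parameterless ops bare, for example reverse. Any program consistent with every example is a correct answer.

sort_asc | sort_desc | filter_lt(-3)

Check, running the answer program on each example:
  [-14, -7, -8, -40, 12, -18, -2, 43, 6] -> [-40, -18, -14, -8, -7, -2, 6, 12, 43] -> [43, 12, 6, -2, -7, -8, -14, -18, -40] -> [-7, -8, -14, -18, -40]
  [27, 45, -27, -13, 40, 11] -> [-27, -13, 11, 27, 40, 45] -> [45, 40, 27, 11, -13, -27] -> [-13, -27]
  [-49, 43, -20, -50, 38, -12] -> [-50, -49, -20, -12, 38, 43] -> [43, 38, -12, -20, -49, -50] -> [-12, -20, -49, -50]
  [-9, 25, 12] -> [-9, 12, 25] -> [25, 12, -9] -> [-9]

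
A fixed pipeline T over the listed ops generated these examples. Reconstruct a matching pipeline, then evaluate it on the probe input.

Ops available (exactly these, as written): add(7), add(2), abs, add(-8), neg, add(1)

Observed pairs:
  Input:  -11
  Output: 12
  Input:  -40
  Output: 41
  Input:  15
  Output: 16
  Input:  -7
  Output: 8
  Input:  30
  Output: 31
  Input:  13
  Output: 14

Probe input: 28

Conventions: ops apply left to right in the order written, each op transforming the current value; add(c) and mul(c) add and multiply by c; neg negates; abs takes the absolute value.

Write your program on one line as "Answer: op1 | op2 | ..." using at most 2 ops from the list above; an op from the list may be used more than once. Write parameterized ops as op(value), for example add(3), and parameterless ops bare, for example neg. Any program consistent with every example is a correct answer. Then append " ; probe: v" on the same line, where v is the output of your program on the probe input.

abs | add(1) ; probe: 29

Check, running the answer program on each example:
  -11 -> 11 -> 12
  -40 -> 40 -> 41
  15 -> 15 -> 16
  -7 -> 7 -> 8
  30 -> 30 -> 31
  13 -> 13 -> 14
  probe: 28 -> 28 -> 29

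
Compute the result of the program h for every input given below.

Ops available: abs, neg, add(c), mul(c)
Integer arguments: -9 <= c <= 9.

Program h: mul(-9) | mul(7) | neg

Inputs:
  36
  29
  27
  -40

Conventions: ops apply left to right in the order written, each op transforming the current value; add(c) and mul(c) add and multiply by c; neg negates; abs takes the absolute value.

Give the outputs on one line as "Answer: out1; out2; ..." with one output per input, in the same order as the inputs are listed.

Execution, op by op:
  36 -> -324 -> -2268 -> 2268
  29 -> -261 -> -1827 -> 1827
  27 -> -243 -> -1701 -> 1701
  -40 -> 360 -> 2520 -> -2520

2268; 1827; 1701; -2520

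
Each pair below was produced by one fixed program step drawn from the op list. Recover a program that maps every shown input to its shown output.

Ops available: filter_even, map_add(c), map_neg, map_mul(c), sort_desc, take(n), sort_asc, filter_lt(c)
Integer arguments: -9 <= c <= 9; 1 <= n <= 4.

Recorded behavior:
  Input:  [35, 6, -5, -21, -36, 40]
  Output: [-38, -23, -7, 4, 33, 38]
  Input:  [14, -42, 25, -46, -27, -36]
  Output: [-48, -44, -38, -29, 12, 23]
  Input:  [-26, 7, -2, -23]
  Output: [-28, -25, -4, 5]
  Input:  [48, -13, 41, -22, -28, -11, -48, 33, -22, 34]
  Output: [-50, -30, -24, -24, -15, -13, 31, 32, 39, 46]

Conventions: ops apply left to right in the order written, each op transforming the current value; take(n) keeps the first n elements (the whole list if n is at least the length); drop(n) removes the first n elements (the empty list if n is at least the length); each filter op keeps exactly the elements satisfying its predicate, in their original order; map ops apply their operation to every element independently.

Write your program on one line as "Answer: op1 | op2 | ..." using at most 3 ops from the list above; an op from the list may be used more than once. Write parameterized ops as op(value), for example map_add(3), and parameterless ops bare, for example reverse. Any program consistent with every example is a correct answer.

sort_asc | map_add(-2)

Check, running the answer program on each example:
  [35, 6, -5, -21, -36, 40] -> [-36, -21, -5, 6, 35, 40] -> [-38, -23, -7, 4, 33, 38]
  [14, -42, 25, -46, -27, -36] -> [-46, -42, -36, -27, 14, 25] -> [-48, -44, -38, -29, 12, 23]
  [-26, 7, -2, -23] -> [-26, -23, -2, 7] -> [-28, -25, -4, 5]
  [48, -13, 41, -22, -28, -11, -48, 33, -22, 34] -> [-48, -28, -22, -22, -13, -11, 33, 34, 41, 48] -> [-50, -30, -24, -24, -15, -13, 31, 32, 39, 46]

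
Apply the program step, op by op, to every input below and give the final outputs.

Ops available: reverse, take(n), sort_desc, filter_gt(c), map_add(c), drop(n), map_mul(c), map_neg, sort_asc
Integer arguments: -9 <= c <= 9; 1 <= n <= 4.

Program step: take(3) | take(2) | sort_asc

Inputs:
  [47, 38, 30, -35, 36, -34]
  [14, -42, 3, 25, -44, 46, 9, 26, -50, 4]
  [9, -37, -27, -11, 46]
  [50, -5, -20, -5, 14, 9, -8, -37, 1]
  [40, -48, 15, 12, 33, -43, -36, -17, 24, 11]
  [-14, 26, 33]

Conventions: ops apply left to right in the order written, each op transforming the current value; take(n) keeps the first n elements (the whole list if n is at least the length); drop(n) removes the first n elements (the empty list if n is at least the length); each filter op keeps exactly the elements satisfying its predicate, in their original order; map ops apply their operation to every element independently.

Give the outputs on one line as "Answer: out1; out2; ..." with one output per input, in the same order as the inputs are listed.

Execution, op by op:
  [47, 38, 30, -35, 36, -34] -> [47, 38, 30] -> [47, 38] -> [38, 47]
  [14, -42, 3, 25, -44, 46, 9, 26, -50, 4] -> [14, -42, 3] -> [14, -42] -> [-42, 14]
  [9, -37, -27, -11, 46] -> [9, -37, -27] -> [9, -37] -> [-37, 9]
  [50, -5, -20, -5, 14, 9, -8, -37, 1] -> [50, -5, -20] -> [50, -5] -> [-5, 50]
  [40, -48, 15, 12, 33, -43, -36, -17, 24, 11] -> [40, -48, 15] -> [40, -48] -> [-48, 40]
  [-14, 26, 33] -> [-14, 26, 33] -> [-14, 26] -> [-14, 26]

[38, 47]; [-42, 14]; [-37, 9]; [-5, 50]; [-48, 40]; [-14, 26]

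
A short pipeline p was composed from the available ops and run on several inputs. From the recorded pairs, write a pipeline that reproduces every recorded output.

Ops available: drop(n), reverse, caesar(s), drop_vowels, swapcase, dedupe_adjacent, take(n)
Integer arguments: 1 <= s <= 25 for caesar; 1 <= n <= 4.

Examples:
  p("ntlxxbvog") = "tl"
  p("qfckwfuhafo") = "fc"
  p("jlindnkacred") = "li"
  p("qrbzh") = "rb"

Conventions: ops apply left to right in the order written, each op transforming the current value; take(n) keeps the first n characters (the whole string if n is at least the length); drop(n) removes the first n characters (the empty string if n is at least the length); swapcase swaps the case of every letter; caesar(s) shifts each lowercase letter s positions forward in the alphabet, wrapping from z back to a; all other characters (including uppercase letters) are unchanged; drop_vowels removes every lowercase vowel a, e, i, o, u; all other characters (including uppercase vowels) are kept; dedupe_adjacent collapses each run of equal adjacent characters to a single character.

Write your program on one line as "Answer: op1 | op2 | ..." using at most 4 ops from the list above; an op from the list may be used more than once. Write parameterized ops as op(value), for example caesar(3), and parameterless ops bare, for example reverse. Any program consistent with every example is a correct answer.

dedupe_adjacent | drop(1) | take(2)

Check, running the answer program on each example:
  "ntlxxbvog" -> "ntlxbvog" -> "tlxbvog" -> "tl"
  "qfckwfuhafo" -> "qfckwfuhafo" -> "fckwfuhafo" -> "fc"
  "jlindnkacred" -> "jlindnkacred" -> "lindnkacred" -> "li"
  "qrbzh" -> "qrbzh" -> "rbzh" -> "rb"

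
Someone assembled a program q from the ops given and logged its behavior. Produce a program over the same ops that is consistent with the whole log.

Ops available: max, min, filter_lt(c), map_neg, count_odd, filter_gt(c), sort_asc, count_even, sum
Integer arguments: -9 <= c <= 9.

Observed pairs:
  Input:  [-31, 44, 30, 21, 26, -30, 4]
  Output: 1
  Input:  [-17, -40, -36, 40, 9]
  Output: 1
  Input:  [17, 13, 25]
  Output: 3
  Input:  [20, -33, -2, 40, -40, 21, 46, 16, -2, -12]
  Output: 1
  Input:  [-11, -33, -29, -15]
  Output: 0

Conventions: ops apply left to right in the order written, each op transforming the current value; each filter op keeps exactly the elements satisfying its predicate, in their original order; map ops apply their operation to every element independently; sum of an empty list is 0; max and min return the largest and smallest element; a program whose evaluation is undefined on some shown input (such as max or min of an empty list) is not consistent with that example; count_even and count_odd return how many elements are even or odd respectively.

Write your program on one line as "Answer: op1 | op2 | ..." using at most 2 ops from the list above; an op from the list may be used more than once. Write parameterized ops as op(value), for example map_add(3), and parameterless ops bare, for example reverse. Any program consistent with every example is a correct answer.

filter_gt(4) | count_odd

Check, running the answer program on each example:
  [-31, 44, 30, 21, 26, -30, 4] -> [44, 30, 21, 26] -> 1
  [-17, -40, -36, 40, 9] -> [40, 9] -> 1
  [17, 13, 25] -> [17, 13, 25] -> 3
  [20, -33, -2, 40, -40, 21, 46, 16, -2, -12] -> [20, 40, 21, 46, 16] -> 1
  [-11, -33, -29, -15] -> [] -> 0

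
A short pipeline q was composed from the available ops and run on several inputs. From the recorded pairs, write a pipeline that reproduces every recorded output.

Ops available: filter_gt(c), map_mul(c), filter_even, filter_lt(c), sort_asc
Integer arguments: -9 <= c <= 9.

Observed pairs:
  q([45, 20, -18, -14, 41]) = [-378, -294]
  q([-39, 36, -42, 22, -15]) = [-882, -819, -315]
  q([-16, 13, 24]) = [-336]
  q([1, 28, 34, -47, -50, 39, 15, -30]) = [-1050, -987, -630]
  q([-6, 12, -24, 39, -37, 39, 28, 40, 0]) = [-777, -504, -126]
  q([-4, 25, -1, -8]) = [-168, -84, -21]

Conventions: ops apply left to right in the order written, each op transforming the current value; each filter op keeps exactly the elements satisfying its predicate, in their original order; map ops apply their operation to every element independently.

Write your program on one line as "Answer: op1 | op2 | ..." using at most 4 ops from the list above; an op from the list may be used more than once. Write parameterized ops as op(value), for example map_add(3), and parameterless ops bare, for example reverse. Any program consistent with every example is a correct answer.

map_mul(-3) | map_mul(-7) | filter_lt(-3) | sort_asc

Check, running the answer program on each example:
  [45, 20, -18, -14, 41] -> [-135, -60, 54, 42, -123] -> [945, 420, -378, -294, 861] -> [-378, -294] -> [-378, -294]
  [-39, 36, -42, 22, -15] -> [117, -108, 126, -66, 45] -> [-819, 756, -882, 462, -315] -> [-819, -882, -315] -> [-882, -819, -315]
  [-16, 13, 24] -> [48, -39, -72] -> [-336, 273, 504] -> [-336] -> [-336]
  [1, 28, 34, -47, -50, 39, 15, -30] -> [-3, -84, -102, 141, 150, -117, -45, 90] -> [21, 588, 714, -987, -1050, 819, 315, -630] -> [-987, -1050, -630] -> [-1050, -987, -630]
  [-6, 12, -24, 39, -37, 39, 28, 40, 0] -> [18, -36, 72, -117, 111, -117, -84, -120, 0] -> [-126, 252, -504, 819, -777, 819, 588, 840, 0] -> [-126, -504, -777] -> [-777, -504, -126]
  [-4, 25, -1, -8] -> [12, -75, 3, 24] -> [-84, 525, -21, -168] -> [-84, -21, -168] -> [-168, -84, -21]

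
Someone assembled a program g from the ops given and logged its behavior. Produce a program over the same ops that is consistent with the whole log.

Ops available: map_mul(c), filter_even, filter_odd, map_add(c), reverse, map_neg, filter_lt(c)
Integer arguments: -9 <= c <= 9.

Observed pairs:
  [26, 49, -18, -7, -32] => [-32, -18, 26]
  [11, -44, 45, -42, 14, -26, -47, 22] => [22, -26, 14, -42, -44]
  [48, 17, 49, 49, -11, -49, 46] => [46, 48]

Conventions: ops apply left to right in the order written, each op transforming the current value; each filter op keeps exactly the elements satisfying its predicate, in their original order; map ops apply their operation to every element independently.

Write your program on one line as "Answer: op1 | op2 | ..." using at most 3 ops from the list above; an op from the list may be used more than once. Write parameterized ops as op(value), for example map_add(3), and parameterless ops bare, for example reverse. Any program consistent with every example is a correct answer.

reverse | filter_even

Check, running the answer program on each example:
  [26, 49, -18, -7, -32] -> [-32, -7, -18, 49, 26] -> [-32, -18, 26]
  [11, -44, 45, -42, 14, -26, -47, 22] -> [22, -47, -26, 14, -42, 45, -44, 11] -> [22, -26, 14, -42, -44]
  [48, 17, 49, 49, -11, -49, 46] -> [46, -49, -11, 49, 49, 17, 48] -> [46, 48]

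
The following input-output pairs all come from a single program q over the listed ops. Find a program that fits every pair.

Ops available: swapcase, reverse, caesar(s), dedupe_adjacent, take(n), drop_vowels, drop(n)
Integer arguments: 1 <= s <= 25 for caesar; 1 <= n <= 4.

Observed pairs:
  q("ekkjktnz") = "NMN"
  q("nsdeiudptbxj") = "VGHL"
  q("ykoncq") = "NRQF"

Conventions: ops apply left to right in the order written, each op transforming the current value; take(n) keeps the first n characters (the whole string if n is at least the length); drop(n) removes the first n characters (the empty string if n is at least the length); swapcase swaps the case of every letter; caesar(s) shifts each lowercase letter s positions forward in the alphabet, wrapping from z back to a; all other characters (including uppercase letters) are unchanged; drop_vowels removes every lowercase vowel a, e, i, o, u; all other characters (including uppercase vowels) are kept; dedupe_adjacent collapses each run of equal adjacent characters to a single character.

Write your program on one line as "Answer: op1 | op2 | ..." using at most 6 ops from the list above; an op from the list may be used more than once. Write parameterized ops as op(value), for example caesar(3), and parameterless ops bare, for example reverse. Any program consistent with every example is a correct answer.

caesar(18) | caesar(11) | drop(1) | swapcase | take(4) | dedupe_adjacent

Check, running the answer program on each example:
  "ekkjktnz" -> "wccbclfr" -> "hnnmnwqc" -> "nnmnwqc" -> "NNMNWQC" -> "NNMN" -> "NMN"
  "nsdeiudptbxj" -> "fkvwamvhltpb" -> "qvghlxgsweam" -> "vghlxgsweam" -> "VGHLXGSWEAM" -> "VGHL" -> "VGHL"
  "ykoncq" -> "qcgfui" -> "bnrqft" -> "nrqft" -> "NRQFT" -> "NRQF" -> "NRQF"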